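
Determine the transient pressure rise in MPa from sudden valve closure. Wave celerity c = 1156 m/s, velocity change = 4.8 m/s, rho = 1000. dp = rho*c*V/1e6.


dp = 1000 * 1156 * 4.8 / 1e6 = 5.5488 MPa


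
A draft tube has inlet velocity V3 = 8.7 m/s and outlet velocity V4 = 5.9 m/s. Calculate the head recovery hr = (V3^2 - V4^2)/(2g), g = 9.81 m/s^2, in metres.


hr = (8.7^2 - 5.9^2) / (2*9.81) = 2.0836 m


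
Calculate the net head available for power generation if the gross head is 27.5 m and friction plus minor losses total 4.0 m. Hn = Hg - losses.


Hn = 27.5 - 4.0 = 23.5000 m


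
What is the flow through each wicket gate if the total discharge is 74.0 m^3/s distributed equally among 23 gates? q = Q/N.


q = 74.0 / 23 = 3.2174 m^3/s


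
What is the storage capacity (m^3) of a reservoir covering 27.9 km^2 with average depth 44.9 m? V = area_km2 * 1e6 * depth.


V = 27.9 * 1e6 * 44.9 = 1.2527e+09 m^3


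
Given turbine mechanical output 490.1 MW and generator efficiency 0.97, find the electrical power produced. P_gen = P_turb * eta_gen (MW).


P_gen = 490.1 * 0.97 = 475.3970 MW


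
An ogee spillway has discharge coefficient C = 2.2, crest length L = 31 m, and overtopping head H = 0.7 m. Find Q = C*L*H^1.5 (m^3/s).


Q = 2.2 * 31 * 0.7^1.5 = 39.9421 m^3/s


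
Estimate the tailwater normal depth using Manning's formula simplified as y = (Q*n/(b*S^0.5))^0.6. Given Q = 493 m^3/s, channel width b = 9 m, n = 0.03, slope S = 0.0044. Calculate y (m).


y = (493 * 0.03 / (9 * 0.0044^0.5))^0.6 = 6.8612 m


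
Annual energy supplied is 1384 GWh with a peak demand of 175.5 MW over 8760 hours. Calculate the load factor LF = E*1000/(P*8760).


LF = 1384 * 1000 / (175.5 * 8760) = 0.9002


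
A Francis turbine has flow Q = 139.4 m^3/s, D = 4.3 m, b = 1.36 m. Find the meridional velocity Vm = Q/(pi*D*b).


Vm = 139.4 / (pi * 4.3 * 1.36) = 7.5876 m/s


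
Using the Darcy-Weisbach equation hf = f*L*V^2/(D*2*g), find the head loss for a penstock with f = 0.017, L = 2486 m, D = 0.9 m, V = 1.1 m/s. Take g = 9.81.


hf = 0.017 * 2486 * 1.1^2 / (0.9 * 2 * 9.81) = 2.8960 m


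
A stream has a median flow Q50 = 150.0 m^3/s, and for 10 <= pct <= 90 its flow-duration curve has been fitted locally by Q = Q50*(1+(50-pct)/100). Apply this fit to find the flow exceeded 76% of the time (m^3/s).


Q = 150.0 * (1 + (50 - 76)/100) = 111.0000 m^3/s


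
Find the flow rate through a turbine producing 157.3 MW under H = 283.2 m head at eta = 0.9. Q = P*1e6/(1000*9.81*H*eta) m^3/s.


Q = 157.3 * 1e6 / (1000 * 9.81 * 283.2 * 0.9) = 62.9106 m^3/s


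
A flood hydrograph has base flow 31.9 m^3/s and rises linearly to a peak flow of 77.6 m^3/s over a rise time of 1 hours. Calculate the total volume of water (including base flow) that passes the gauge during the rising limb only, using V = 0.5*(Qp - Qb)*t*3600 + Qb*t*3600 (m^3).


V = 0.5*(77.6 - 31.9)*1*3600 + 31.9*1*3600 = 197100.0000 m^3


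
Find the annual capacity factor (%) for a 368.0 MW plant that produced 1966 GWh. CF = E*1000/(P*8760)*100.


CF = 1966 * 1000 / (368.0 * 8760) * 100 = 60.9862 %


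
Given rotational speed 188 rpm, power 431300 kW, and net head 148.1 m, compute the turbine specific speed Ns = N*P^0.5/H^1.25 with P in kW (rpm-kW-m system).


Ns = 188 * 431300^0.5 / 148.1^1.25 = 238.9757


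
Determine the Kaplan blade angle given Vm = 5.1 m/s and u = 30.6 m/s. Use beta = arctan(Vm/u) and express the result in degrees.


beta = arctan(5.1 / 30.6) = 9.4623 degrees


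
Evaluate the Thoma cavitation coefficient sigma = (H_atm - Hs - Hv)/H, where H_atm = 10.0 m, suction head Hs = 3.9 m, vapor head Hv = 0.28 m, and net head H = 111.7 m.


sigma = (10.0 - 3.9 - 0.28) / 111.7 = 0.0521


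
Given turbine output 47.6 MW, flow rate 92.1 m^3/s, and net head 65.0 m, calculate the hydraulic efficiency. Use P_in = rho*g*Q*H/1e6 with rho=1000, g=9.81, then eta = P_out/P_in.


P_in = 1000 * 9.81 * 92.1 * 65.0 / 1e6 = 58.7276 MW
eta = 47.6 / 58.7276 = 0.8105


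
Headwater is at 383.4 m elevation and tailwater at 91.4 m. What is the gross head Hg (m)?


Hg = 383.4 - 91.4 = 292.0000 m


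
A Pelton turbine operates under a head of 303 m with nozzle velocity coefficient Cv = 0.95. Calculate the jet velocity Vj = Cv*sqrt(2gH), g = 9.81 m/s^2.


Vj = 0.95 * sqrt(2*9.81*303) = 73.2478 m/s


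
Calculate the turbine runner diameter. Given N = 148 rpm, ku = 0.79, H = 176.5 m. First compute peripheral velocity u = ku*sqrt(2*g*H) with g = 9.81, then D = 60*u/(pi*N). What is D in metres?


u = 0.79 * sqrt(2*9.81*176.5) = 46.4889 m/s
D = 60 * 46.4889 / (pi * 148) = 5.9991 m


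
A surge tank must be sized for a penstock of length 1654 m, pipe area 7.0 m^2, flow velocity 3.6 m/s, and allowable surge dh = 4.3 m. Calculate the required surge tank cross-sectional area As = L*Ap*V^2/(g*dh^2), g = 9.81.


As = 1654 * 7.0 * 3.6^2 / (9.81 * 4.3^2) = 827.2421 m^2


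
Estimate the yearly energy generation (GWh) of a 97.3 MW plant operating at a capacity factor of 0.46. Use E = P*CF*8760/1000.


E = 97.3 * 0.46 * 8760 / 1000 = 392.0801 GWh


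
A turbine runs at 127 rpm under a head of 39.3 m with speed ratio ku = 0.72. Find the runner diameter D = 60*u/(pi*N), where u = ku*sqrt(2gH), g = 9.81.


u = 0.72 * sqrt(2*9.81*39.3) = 19.9930 m/s
D = 60 * 19.9930 / (pi * 127) = 3.0066 m


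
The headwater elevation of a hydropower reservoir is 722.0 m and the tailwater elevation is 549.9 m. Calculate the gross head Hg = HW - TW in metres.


Hg = 722.0 - 549.9 = 172.1000 m


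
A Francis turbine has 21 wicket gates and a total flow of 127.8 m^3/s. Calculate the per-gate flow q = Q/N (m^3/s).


q = 127.8 / 21 = 6.0857 m^3/s


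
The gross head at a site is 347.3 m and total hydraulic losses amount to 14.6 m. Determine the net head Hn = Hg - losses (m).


Hn = 347.3 - 14.6 = 332.7000 m


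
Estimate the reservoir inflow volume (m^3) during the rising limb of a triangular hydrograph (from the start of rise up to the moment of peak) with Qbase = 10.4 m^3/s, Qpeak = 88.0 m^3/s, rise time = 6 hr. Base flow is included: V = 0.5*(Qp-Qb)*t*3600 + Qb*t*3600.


V = 0.5*(88.0 - 10.4)*6*3600 + 10.4*6*3600 = 1.0627e+06 m^3


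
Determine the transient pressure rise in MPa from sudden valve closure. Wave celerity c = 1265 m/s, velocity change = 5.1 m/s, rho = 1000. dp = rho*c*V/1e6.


dp = 1000 * 1265 * 5.1 / 1e6 = 6.4515 MPa


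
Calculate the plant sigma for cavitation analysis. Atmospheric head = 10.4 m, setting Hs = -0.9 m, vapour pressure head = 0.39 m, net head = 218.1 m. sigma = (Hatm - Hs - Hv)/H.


sigma = (10.4 - (-0.9) - 0.39) / 218.1 = 0.0500


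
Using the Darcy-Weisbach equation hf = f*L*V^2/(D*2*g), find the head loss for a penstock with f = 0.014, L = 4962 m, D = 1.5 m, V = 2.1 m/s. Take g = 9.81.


hf = 0.014 * 4962 * 2.1^2 / (1.5 * 2 * 9.81) = 10.4096 m


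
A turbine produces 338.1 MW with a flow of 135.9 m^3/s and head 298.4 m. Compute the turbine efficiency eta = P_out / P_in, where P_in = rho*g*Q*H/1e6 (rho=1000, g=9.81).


P_in = 1000 * 9.81 * 135.9 * 298.4 / 1e6 = 397.8206 MW
eta = 338.1 / 397.8206 = 0.8499


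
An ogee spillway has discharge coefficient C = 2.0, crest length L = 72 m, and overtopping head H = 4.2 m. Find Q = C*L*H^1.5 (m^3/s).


Q = 2.0 * 72 * 4.2^1.5 = 1239.4712 m^3/s


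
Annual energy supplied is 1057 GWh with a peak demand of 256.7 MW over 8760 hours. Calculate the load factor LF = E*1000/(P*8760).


LF = 1057 * 1000 / (256.7 * 8760) = 0.4701


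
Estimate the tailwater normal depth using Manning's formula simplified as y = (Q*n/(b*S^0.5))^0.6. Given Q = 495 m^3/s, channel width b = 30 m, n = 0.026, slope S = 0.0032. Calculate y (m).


y = (495 * 0.026 / (30 * 0.0032^0.5))^0.6 = 3.3723 m


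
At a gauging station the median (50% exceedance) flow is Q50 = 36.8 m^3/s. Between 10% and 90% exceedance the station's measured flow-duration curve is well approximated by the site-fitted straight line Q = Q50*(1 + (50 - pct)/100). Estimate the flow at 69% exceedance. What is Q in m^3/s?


Q = 36.8 * (1 + (50 - 69)/100) = 29.8080 m^3/s


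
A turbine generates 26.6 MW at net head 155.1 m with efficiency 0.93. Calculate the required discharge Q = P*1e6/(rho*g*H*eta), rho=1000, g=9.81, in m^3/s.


Q = 26.6 * 1e6 / (1000 * 9.81 * 155.1 * 0.93) = 18.7983 m^3/s


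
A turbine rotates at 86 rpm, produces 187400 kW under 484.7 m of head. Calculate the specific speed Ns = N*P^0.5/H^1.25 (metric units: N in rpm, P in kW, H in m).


Ns = 86 * 187400^0.5 / 484.7^1.25 = 16.3697


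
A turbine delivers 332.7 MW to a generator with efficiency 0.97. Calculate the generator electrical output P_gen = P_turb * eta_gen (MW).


P_gen = 332.7 * 0.97 = 322.7190 MW


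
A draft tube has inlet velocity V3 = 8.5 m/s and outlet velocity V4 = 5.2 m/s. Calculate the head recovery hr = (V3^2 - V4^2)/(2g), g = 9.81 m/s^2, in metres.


hr = (8.5^2 - 5.2^2) / (2*9.81) = 2.3043 m


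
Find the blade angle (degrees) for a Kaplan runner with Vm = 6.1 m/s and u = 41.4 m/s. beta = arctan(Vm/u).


beta = arctan(6.1 / 41.4) = 8.3818 degrees


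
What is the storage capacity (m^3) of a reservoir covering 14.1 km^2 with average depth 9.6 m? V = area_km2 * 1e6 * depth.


V = 14.1 * 1e6 * 9.6 = 1.3536e+08 m^3


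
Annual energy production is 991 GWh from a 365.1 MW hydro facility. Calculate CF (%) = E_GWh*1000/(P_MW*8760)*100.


CF = 991 * 1000 / (365.1 * 8760) * 100 = 30.9854 %


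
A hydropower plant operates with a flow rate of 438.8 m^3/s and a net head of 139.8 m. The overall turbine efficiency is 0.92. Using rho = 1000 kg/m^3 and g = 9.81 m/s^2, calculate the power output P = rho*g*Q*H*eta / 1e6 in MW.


P = 1000 * 9.81 * 438.8 * 139.8 * 0.92 / 1e6 = 553.6440 MW


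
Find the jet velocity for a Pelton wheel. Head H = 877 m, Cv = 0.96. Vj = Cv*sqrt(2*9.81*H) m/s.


Vj = 0.96 * sqrt(2*9.81*877) = 125.9275 m/s


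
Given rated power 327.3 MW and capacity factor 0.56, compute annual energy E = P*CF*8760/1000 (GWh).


E = 327.3 * 0.56 * 8760 / 1000 = 1605.6029 GWh


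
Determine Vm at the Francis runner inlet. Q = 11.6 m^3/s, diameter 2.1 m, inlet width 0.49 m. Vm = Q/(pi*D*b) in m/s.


Vm = 11.6 / (pi * 2.1 * 0.49) = 3.5883 m/s


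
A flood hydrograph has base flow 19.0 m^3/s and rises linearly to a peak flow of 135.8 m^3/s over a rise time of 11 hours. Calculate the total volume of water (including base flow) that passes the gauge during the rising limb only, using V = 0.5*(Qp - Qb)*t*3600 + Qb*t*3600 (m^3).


V = 0.5*(135.8 - 19.0)*11*3600 + 19.0*11*3600 = 3.0650e+06 m^3


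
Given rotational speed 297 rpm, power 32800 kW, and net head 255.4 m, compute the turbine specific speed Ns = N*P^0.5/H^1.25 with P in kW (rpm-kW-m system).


Ns = 297 * 32800^0.5 / 255.4^1.25 = 52.6826


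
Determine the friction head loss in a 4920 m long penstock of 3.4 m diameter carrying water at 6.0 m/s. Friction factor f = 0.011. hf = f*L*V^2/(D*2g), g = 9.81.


hf = 0.011 * 4920 * 6.0^2 / (3.4 * 2 * 9.81) = 29.2067 m


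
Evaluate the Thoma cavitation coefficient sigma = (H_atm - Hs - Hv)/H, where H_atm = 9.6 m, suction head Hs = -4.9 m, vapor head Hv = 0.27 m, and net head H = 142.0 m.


sigma = (9.6 - (-4.9) - 0.27) / 142.0 = 0.1002


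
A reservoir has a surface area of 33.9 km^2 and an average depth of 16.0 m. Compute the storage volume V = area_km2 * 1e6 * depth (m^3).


V = 33.9 * 1e6 * 16.0 = 5.4240e+08 m^3


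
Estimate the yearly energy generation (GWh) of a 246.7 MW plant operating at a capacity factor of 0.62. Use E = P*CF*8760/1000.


E = 246.7 * 0.62 * 8760 / 1000 = 1339.8770 GWh


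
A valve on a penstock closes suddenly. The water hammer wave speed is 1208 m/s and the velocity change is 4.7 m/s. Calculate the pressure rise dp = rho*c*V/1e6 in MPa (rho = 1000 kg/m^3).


dp = 1000 * 1208 * 4.7 / 1e6 = 5.6776 MPa


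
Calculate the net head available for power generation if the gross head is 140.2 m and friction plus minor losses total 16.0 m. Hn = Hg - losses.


Hn = 140.2 - 16.0 = 124.2000 m


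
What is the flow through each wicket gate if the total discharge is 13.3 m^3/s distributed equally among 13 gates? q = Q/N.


q = 13.3 / 13 = 1.0231 m^3/s


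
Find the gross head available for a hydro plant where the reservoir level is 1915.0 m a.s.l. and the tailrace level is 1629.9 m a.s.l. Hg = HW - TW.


Hg = 1915.0 - 1629.9 = 285.1000 m


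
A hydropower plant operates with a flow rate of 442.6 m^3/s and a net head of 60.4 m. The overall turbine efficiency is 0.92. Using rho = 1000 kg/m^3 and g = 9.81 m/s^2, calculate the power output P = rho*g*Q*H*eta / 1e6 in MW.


P = 1000 * 9.81 * 442.6 * 60.4 * 0.92 / 1e6 = 241.2710 MW


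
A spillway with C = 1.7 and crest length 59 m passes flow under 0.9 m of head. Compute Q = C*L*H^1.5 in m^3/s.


Q = 1.7 * 59 * 0.9^1.5 = 85.6376 m^3/s


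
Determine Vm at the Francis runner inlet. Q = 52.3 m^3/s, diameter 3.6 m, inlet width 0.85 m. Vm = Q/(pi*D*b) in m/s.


Vm = 52.3 / (pi * 3.6 * 0.85) = 5.4404 m/s


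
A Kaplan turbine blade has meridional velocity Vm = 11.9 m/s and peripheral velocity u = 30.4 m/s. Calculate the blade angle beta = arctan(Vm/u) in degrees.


beta = arctan(11.9 / 30.4) = 21.3777 degrees


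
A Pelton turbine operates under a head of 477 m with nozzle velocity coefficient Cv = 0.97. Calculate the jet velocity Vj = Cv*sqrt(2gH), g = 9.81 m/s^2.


Vj = 0.97 * sqrt(2*9.81*477) = 93.8384 m/s


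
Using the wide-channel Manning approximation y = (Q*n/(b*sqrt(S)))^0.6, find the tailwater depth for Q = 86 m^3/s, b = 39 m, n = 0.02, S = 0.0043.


y = (86 * 0.02 / (39 * 0.0043^0.5))^0.6 = 0.7882 m


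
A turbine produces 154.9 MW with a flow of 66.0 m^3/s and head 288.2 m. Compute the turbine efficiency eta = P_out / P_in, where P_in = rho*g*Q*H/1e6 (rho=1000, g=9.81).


P_in = 1000 * 9.81 * 66.0 * 288.2 / 1e6 = 186.5980 MW
eta = 154.9 / 186.5980 = 0.8301


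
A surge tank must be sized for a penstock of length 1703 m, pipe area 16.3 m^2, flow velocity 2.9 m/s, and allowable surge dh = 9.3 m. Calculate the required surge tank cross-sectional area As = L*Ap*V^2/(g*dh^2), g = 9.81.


As = 1703 * 16.3 * 2.9^2 / (9.81 * 9.3^2) = 275.1461 m^2


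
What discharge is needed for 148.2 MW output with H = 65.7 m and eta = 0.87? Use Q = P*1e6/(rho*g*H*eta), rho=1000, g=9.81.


Q = 148.2 * 1e6 / (1000 * 9.81 * 65.7 * 0.87) = 264.2984 m^3/s


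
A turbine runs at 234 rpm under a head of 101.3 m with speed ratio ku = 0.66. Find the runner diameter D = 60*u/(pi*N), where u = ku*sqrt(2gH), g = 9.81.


u = 0.66 * sqrt(2*9.81*101.3) = 29.4238 m/s
D = 60 * 29.4238 / (pi * 234) = 2.4015 m


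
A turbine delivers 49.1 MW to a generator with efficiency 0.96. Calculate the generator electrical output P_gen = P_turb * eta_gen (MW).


P_gen = 49.1 * 0.96 = 47.1360 MW


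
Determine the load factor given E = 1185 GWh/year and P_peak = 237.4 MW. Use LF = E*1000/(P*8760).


LF = 1185 * 1000 / (237.4 * 8760) = 0.5698


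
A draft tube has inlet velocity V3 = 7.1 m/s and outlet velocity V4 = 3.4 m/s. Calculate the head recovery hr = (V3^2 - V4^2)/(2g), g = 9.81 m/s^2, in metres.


hr = (7.1^2 - 3.4^2) / (2*9.81) = 1.9801 m


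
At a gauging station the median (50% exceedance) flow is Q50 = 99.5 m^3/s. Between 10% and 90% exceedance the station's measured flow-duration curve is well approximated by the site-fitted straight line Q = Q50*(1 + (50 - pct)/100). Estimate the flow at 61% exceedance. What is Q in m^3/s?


Q = 99.5 * (1 + (50 - 61)/100) = 88.5550 m^3/s


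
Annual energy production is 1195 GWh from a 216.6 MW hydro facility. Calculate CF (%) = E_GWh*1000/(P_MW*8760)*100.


CF = 1195 * 1000 / (216.6 * 8760) * 100 = 62.9804 %


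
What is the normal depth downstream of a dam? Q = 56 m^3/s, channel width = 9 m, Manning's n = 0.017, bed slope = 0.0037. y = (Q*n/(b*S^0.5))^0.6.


y = (56 * 0.017 / (9 * 0.0037^0.5))^0.6 = 1.3937 m


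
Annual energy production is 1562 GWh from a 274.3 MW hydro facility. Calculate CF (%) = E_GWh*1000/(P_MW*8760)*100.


CF = 1562 * 1000 / (274.3 * 8760) * 100 = 65.0057 %


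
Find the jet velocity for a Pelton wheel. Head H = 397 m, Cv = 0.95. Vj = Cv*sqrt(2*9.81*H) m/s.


Vj = 0.95 * sqrt(2*9.81*397) = 83.8433 m/s


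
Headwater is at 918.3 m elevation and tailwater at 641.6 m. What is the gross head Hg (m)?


Hg = 918.3 - 641.6 = 276.7000 m


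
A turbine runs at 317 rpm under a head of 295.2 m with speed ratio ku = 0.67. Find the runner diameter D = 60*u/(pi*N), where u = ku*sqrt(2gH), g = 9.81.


u = 0.67 * sqrt(2*9.81*295.2) = 50.9897 m/s
D = 60 * 50.9897 / (pi * 317) = 3.0720 m


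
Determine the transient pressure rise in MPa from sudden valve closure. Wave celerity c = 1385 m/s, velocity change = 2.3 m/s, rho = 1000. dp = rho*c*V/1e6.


dp = 1000 * 1385 * 2.3 / 1e6 = 3.1855 MPa


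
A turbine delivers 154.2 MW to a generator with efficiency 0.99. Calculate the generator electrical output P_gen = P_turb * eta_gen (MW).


P_gen = 154.2 * 0.99 = 152.6580 MW


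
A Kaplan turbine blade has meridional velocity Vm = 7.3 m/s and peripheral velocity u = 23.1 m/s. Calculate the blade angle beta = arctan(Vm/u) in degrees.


beta = arctan(7.3 / 23.1) = 17.5374 degrees


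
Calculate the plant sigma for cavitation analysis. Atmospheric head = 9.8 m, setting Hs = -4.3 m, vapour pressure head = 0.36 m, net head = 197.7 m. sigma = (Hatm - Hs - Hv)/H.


sigma = (9.8 - (-4.3) - 0.36) / 197.7 = 0.0695


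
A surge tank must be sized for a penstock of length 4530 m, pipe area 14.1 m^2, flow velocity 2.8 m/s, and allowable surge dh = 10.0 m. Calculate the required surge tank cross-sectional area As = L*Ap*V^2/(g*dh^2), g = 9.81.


As = 4530 * 14.1 * 2.8^2 / (9.81 * 10.0^2) = 510.4631 m^2


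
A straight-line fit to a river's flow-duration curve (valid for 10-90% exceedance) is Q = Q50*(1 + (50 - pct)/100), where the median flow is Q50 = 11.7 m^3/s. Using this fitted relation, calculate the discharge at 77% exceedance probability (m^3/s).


Q = 11.7 * (1 + (50 - 77)/100) = 8.5410 m^3/s


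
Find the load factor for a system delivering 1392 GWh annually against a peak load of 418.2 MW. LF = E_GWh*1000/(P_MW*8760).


LF = 1392 * 1000 / (418.2 * 8760) = 0.3800


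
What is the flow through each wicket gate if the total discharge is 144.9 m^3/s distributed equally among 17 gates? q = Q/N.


q = 144.9 / 17 = 8.5235 m^3/s


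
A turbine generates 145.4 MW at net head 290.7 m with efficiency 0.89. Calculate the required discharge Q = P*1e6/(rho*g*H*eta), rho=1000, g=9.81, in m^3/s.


Q = 145.4 * 1e6 / (1000 * 9.81 * 290.7 * 0.89) = 57.2876 m^3/s


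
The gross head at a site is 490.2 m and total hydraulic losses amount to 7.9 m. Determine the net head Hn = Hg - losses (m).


Hn = 490.2 - 7.9 = 482.3000 m


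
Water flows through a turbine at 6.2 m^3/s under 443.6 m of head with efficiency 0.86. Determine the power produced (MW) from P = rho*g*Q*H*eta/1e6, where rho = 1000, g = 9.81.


P = 1000 * 9.81 * 6.2 * 443.6 * 0.86 / 1e6 = 23.2033 MW


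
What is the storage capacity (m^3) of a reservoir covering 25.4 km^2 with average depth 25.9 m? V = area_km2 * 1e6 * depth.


V = 25.4 * 1e6 * 25.9 = 6.5786e+08 m^3


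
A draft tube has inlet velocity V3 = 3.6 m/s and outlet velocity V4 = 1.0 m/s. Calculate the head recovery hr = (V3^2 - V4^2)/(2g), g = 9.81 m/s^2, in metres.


hr = (3.6^2 - 1.0^2) / (2*9.81) = 0.6096 m


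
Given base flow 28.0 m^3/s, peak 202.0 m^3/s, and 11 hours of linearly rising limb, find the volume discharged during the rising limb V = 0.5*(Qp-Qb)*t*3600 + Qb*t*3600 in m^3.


V = 0.5*(202.0 - 28.0)*11*3600 + 28.0*11*3600 = 4.5540e+06 m^3


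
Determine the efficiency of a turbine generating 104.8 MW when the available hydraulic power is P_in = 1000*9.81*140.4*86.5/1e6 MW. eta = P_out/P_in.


P_in = 1000 * 9.81 * 140.4 * 86.5 / 1e6 = 119.1385 MW
eta = 104.8 / 119.1385 = 0.8796


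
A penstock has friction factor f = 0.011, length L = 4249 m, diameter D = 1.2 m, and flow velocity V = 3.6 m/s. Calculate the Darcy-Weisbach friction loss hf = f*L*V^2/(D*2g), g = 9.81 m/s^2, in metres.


hf = 0.011 * 4249 * 3.6^2 / (1.2 * 2 * 9.81) = 25.7279 m


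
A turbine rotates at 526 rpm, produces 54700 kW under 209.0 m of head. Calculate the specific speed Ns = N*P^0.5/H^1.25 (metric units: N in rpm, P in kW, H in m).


Ns = 526 * 54700^0.5 / 209.0^1.25 = 154.8091


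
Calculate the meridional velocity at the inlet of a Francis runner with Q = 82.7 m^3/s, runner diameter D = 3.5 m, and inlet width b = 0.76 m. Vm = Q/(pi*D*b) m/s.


Vm = 82.7 / (pi * 3.5 * 0.76) = 9.8963 m/s


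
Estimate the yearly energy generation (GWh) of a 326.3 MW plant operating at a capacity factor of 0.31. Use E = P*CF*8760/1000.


E = 326.3 * 0.31 * 8760 / 1000 = 886.1003 GWh


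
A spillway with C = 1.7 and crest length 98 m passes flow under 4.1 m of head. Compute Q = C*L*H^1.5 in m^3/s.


Q = 1.7 * 98 * 4.1^1.5 = 1383.0911 m^3/s


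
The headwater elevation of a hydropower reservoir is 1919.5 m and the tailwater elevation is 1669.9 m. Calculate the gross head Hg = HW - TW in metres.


Hg = 1919.5 - 1669.9 = 249.6000 m


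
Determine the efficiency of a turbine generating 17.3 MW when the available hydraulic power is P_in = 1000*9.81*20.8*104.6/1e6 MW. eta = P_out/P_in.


P_in = 1000 * 9.81 * 20.8 * 104.6 / 1e6 = 21.3434 MW
eta = 17.3 / 21.3434 = 0.8106


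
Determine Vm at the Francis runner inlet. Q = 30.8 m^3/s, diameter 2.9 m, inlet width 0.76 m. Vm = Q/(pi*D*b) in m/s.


Vm = 30.8 / (pi * 2.9 * 0.76) = 4.4483 m/s


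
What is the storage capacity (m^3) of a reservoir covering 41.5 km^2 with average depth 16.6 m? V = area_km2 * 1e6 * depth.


V = 41.5 * 1e6 * 16.6 = 6.8890e+08 m^3


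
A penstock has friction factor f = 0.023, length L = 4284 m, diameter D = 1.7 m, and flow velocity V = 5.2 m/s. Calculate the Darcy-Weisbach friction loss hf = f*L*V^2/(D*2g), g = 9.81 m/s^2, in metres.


hf = 0.023 * 4284 * 5.2^2 / (1.7 * 2 * 9.81) = 79.8796 m


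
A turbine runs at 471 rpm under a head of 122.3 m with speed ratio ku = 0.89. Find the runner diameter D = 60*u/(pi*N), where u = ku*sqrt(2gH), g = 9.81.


u = 0.89 * sqrt(2*9.81*122.3) = 43.5966 m/s
D = 60 * 43.5966 / (pi * 471) = 1.7678 m


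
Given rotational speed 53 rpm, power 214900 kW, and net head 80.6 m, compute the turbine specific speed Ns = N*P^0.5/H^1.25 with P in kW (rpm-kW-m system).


Ns = 53 * 214900^0.5 / 80.6^1.25 = 101.7361


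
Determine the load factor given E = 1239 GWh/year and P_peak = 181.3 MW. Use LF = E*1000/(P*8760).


LF = 1239 * 1000 / (181.3 * 8760) = 0.7801


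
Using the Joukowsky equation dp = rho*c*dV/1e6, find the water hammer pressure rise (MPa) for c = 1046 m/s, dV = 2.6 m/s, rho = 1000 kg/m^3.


dp = 1000 * 1046 * 2.6 / 1e6 = 2.7196 MPa


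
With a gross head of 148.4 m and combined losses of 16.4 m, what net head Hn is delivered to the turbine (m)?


Hn = 148.4 - 16.4 = 132.0000 m


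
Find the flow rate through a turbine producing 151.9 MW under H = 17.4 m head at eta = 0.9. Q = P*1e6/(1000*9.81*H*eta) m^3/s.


Q = 151.9 * 1e6 / (1000 * 9.81 * 17.4 * 0.9) = 988.7739 m^3/s


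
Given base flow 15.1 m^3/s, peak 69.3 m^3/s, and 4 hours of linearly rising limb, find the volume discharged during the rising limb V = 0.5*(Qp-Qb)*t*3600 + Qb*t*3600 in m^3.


V = 0.5*(69.3 - 15.1)*4*3600 + 15.1*4*3600 = 607680.0000 m^3


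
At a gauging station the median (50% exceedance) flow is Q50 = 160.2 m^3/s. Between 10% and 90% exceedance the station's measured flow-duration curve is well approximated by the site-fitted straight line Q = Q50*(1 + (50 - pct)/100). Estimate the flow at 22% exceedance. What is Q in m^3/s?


Q = 160.2 * (1 + (50 - 22)/100) = 205.0560 m^3/s


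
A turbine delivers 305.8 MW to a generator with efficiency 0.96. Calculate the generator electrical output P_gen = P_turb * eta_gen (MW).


P_gen = 305.8 * 0.96 = 293.5680 MW


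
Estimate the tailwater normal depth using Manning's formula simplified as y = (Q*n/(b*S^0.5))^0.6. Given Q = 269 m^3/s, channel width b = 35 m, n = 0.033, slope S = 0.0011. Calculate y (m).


y = (269 * 0.033 / (35 * 0.0011^0.5))^0.6 = 3.3892 m


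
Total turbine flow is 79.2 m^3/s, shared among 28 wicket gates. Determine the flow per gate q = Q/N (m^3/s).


q = 79.2 / 28 = 2.8286 m^3/s


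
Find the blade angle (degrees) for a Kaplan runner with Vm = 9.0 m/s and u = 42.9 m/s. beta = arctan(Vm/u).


beta = arctan(9.0 / 42.9) = 11.8483 degrees


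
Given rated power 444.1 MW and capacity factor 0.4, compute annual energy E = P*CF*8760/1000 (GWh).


E = 444.1 * 0.4 * 8760 / 1000 = 1556.1264 GWh


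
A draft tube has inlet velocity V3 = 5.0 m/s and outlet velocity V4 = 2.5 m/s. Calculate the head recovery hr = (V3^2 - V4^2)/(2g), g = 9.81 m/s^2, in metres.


hr = (5.0^2 - 2.5^2) / (2*9.81) = 0.9557 m


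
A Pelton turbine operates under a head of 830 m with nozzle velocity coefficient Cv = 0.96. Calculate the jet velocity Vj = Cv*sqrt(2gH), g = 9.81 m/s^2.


Vj = 0.96 * sqrt(2*9.81*830) = 122.5067 m/s


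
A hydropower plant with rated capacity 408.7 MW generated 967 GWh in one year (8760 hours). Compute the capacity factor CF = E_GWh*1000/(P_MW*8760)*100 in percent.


CF = 967 * 1000 / (408.7 * 8760) * 100 = 27.0096 %


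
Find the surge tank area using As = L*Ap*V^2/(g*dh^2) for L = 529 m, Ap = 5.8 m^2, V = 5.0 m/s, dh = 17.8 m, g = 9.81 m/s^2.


As = 529 * 5.8 * 5.0^2 / (9.81 * 17.8^2) = 24.6783 m^2


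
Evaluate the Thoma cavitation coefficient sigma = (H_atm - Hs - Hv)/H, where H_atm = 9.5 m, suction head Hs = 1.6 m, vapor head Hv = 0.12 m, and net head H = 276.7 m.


sigma = (9.5 - 1.6 - 0.12) / 276.7 = 0.0281


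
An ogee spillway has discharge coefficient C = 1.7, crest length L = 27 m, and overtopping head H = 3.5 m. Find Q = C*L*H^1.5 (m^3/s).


Q = 1.7 * 27 * 3.5^1.5 = 300.5486 m^3/s


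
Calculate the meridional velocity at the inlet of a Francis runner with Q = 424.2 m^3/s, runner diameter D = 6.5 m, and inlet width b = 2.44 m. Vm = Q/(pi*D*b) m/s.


Vm = 424.2 / (pi * 6.5 * 2.44) = 8.5137 m/s


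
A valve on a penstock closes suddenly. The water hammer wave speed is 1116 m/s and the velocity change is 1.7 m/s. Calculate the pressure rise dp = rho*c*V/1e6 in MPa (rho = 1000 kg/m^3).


dp = 1000 * 1116 * 1.7 / 1e6 = 1.8972 MPa


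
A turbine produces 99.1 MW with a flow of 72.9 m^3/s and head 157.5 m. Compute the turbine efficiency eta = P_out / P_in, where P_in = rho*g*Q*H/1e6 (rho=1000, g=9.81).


P_in = 1000 * 9.81 * 72.9 * 157.5 / 1e6 = 112.6360 MW
eta = 99.1 / 112.6360 = 0.8798


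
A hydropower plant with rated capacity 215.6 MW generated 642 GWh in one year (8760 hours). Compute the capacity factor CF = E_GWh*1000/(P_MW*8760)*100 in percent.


CF = 642 * 1000 / (215.6 * 8760) * 100 = 33.9924 %


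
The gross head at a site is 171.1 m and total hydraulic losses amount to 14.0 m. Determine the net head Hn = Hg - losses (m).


Hn = 171.1 - 14.0 = 157.1000 m


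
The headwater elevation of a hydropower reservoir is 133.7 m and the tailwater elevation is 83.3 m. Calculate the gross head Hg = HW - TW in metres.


Hg = 133.7 - 83.3 = 50.4000 m


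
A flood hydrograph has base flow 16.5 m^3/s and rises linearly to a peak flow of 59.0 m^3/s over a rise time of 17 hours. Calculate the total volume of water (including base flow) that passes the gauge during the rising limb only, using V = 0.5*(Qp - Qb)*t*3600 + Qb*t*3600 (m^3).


V = 0.5*(59.0 - 16.5)*17*3600 + 16.5*17*3600 = 2.3103e+06 m^3


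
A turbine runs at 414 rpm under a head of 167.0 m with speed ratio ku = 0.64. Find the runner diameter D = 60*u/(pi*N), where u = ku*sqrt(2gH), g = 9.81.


u = 0.64 * sqrt(2*9.81*167.0) = 36.6343 m/s
D = 60 * 36.6343 / (pi * 414) = 1.6900 m


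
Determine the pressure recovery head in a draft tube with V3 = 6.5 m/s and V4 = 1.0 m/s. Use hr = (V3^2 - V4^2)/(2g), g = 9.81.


hr = (6.5^2 - 1.0^2) / (2*9.81) = 2.1024 m


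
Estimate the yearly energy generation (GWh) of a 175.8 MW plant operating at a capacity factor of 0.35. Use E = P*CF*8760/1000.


E = 175.8 * 0.35 * 8760 / 1000 = 539.0028 GWh


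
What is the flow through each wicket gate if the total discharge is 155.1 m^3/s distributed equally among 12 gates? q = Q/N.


q = 155.1 / 12 = 12.9250 m^3/s


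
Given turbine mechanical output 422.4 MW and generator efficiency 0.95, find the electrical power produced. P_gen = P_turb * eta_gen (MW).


P_gen = 422.4 * 0.95 = 401.2800 MW


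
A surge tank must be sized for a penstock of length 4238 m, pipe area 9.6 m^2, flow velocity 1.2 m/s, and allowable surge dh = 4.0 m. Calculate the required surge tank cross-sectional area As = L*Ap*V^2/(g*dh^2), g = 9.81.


As = 4238 * 9.6 * 1.2^2 / (9.81 * 4.0^2) = 373.2550 m^2


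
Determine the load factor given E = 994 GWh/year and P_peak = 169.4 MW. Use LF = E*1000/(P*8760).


LF = 994 * 1000 / (169.4 * 8760) = 0.6698


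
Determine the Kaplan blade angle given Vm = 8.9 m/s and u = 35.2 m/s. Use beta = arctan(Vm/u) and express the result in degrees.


beta = arctan(8.9 / 35.2) = 14.1893 degrees


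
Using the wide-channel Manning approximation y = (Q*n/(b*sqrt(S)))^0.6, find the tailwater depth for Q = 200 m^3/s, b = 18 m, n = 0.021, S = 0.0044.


y = (200 * 0.021 / (18 * 0.0044^0.5))^0.6 = 2.1269 m


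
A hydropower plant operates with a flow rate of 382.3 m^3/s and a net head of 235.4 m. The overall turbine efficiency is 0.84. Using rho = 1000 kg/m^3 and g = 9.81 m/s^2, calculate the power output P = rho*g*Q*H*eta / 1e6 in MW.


P = 1000 * 9.81 * 382.3 * 235.4 * 0.84 / 1e6 = 741.5818 MW


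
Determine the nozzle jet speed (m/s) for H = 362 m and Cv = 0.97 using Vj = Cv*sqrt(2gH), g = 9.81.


Vj = 0.97 * sqrt(2*9.81*362) = 81.7477 m/s


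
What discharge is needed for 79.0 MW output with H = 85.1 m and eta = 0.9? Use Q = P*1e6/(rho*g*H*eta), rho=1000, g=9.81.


Q = 79.0 * 1e6 / (1000 * 9.81 * 85.1 * 0.9) = 105.1444 m^3/s


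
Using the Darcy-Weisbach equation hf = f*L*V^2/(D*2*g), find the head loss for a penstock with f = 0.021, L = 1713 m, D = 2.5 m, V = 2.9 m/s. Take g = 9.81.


hf = 0.021 * 1713 * 2.9^2 / (2.5 * 2 * 9.81) = 6.1678 m


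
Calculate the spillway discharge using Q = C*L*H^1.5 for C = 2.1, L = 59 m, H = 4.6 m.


Q = 2.1 * 59 * 4.6^1.5 = 1222.3851 m^3/s


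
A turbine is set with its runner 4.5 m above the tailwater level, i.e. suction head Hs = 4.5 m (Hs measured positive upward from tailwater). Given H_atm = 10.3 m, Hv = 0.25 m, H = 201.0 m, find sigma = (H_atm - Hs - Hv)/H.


sigma = (10.3 - 4.5 - 0.25) / 201.0 = 0.0276


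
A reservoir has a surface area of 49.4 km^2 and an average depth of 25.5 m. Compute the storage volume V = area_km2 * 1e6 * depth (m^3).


V = 49.4 * 1e6 * 25.5 = 1.2597e+09 m^3


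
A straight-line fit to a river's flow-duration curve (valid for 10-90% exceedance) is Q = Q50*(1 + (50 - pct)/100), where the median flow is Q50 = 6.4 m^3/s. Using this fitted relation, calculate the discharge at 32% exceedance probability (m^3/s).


Q = 6.4 * (1 + (50 - 32)/100) = 7.5520 m^3/s


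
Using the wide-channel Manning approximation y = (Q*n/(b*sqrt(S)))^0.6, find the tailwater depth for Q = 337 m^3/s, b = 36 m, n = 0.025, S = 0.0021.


y = (337 * 0.025 / (36 * 0.0021^0.5))^0.6 = 2.6601 m


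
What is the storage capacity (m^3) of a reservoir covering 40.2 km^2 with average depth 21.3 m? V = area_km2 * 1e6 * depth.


V = 40.2 * 1e6 * 21.3 = 8.5626e+08 m^3


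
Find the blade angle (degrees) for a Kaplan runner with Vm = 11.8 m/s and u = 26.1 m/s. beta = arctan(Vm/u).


beta = arctan(11.8 / 26.1) = 24.3281 degrees


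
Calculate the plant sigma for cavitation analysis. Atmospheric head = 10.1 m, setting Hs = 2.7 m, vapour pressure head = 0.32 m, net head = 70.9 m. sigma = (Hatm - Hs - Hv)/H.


sigma = (10.1 - 2.7 - 0.32) / 70.9 = 0.0999


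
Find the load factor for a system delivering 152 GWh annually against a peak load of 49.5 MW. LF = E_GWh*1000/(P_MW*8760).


LF = 152 * 1000 / (49.5 * 8760) = 0.3505


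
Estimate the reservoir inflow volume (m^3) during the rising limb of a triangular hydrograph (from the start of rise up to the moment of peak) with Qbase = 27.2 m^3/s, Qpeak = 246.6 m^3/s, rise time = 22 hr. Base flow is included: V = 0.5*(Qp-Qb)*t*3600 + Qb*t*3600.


V = 0.5*(246.6 - 27.2)*22*3600 + 27.2*22*3600 = 1.0842e+07 m^3


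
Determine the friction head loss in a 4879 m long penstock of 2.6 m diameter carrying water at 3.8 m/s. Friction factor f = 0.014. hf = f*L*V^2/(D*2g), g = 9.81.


hf = 0.014 * 4879 * 3.8^2 / (2.6 * 2 * 9.81) = 19.3354 m


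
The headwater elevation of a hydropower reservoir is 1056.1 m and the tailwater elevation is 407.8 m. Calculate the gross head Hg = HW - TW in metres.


Hg = 1056.1 - 407.8 = 648.3000 m


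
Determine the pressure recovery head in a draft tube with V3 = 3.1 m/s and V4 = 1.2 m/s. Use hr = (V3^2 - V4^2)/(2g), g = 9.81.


hr = (3.1^2 - 1.2^2) / (2*9.81) = 0.4164 m


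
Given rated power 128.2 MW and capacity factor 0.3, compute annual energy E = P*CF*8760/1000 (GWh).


E = 128.2 * 0.3 * 8760 / 1000 = 336.9096 GWh


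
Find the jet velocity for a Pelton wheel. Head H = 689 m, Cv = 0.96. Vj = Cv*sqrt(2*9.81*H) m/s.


Vj = 0.96 * sqrt(2*9.81*689) = 111.6170 m/s


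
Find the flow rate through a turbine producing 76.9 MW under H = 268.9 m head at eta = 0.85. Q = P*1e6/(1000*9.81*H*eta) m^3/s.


Q = 76.9 * 1e6 / (1000 * 9.81 * 268.9 * 0.85) = 34.2963 m^3/s


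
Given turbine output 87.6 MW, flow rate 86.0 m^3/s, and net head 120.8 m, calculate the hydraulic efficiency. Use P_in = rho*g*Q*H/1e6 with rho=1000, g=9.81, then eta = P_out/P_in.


P_in = 1000 * 9.81 * 86.0 * 120.8 / 1e6 = 101.9141 MW
eta = 87.6 / 101.9141 = 0.8595


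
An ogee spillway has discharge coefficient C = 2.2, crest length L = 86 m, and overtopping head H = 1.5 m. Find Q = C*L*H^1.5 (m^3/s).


Q = 2.2 * 86 * 1.5^1.5 = 347.5826 m^3/s


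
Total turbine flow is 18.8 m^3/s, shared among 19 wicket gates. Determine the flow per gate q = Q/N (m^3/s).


q = 18.8 / 19 = 0.9895 m^3/s


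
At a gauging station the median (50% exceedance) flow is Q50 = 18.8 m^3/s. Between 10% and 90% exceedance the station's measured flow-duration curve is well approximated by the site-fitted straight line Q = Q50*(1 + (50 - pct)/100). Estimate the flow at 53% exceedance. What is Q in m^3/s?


Q = 18.8 * (1 + (50 - 53)/100) = 18.2360 m^3/s


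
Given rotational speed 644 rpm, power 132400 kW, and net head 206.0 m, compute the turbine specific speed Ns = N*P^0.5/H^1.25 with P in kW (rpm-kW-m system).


Ns = 644 * 132400^0.5 / 206.0^1.25 = 300.2589


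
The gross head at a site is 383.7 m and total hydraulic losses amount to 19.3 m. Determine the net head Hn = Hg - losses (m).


Hn = 383.7 - 19.3 = 364.4000 m


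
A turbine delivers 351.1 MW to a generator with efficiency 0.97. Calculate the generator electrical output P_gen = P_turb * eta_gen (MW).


P_gen = 351.1 * 0.97 = 340.5670 MW


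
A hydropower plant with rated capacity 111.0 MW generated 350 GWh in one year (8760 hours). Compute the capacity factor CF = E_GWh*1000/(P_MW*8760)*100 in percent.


CF = 350 * 1000 / (111.0 * 8760) * 100 = 35.9949 %


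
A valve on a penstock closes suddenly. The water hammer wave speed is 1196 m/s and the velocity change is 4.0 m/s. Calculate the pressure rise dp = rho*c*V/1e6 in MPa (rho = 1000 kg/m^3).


dp = 1000 * 1196 * 4.0 / 1e6 = 4.7840 MPa


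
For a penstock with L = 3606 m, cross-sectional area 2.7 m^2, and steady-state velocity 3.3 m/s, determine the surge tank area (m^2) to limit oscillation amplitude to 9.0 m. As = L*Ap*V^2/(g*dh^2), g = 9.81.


As = 3606 * 2.7 * 3.3^2 / (9.81 * 9.0^2) = 133.4330 m^2


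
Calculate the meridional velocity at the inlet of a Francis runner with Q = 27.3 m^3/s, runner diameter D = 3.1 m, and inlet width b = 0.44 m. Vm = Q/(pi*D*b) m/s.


Vm = 27.3 / (pi * 3.1 * 0.44) = 6.3709 m/s


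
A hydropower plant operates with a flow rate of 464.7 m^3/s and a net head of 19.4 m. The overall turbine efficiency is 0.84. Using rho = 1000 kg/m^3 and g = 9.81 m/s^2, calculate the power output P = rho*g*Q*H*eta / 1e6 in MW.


P = 1000 * 9.81 * 464.7 * 19.4 * 0.84 / 1e6 = 74.2887 MW


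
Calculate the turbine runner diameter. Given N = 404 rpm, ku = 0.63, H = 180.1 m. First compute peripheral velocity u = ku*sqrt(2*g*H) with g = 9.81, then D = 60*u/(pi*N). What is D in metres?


u = 0.63 * sqrt(2*9.81*180.1) = 37.4496 m/s
D = 60 * 37.4496 / (pi * 404) = 1.7704 m


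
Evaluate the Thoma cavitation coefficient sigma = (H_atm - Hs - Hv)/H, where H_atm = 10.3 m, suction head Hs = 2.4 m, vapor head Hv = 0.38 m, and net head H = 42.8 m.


sigma = (10.3 - 2.4 - 0.38) / 42.8 = 0.1757


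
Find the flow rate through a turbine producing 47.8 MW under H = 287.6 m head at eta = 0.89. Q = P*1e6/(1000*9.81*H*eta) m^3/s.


Q = 47.8 * 1e6 / (1000 * 9.81 * 287.6 * 0.89) = 19.0362 m^3/s


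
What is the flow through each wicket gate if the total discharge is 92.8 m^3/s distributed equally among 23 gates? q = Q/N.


q = 92.8 / 23 = 4.0348 m^3/s


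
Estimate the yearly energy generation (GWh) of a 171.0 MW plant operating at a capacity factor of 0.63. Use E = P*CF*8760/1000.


E = 171.0 * 0.63 * 8760 / 1000 = 943.7148 GWh


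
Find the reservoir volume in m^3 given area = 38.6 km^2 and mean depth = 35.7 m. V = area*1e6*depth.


V = 38.6 * 1e6 * 35.7 = 1.3780e+09 m^3


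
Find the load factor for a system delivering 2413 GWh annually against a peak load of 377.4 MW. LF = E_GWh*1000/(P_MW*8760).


LF = 2413 * 1000 / (377.4 * 8760) = 0.7299


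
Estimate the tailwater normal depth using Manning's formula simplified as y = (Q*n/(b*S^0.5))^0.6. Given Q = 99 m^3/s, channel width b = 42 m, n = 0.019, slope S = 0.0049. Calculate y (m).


y = (99 * 0.019 / (42 * 0.0049^0.5))^0.6 = 0.7649 m


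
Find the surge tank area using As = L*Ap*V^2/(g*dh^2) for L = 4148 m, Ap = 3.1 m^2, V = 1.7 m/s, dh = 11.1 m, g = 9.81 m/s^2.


As = 4148 * 3.1 * 1.7^2 / (9.81 * 11.1^2) = 30.7456 m^2


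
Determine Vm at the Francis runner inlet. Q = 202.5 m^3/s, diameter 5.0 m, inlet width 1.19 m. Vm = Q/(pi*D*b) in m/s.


Vm = 202.5 / (pi * 5.0 * 1.19) = 10.8332 m/s


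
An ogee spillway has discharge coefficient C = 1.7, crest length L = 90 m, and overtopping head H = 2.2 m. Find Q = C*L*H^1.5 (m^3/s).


Q = 1.7 * 90 * 2.2^1.5 = 499.2585 m^3/s


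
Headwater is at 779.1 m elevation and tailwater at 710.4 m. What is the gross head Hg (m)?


Hg = 779.1 - 710.4 = 68.7000 m


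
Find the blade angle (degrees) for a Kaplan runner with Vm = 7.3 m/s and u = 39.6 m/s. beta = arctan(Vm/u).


beta = arctan(7.3 / 39.6) = 10.4448 degrees


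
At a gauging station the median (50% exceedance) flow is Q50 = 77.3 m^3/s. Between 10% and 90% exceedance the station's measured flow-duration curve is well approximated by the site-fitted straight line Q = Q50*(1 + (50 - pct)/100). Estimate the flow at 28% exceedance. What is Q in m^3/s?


Q = 77.3 * (1 + (50 - 28)/100) = 94.3060 m^3/s
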